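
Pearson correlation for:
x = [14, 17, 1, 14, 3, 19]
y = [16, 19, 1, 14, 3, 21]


n=6, Σx=68, Σy=74, Σxy=1152, Σx²=1052, Σy²=1264
r = (6×1152 - 68×74)/√((6×1052 - 68²)(6×1264 - 74²))
= 1880/√(1688×2108) = 1880/√3558304 ≈ 1880/1886.3467 ≈ 0.9966

r ≈ 0.9966


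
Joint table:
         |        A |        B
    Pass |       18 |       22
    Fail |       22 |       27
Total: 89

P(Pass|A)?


P(Pass|A) = 18/(18+22) = 18/40 = 9/20

P = 9/20 ≈ 45.00%


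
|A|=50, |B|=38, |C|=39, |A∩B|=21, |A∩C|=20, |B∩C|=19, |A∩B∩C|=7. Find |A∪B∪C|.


|A∪B∪C| = 50+38+39-21-20-19+7 = 74

|A∪B∪C| = 74


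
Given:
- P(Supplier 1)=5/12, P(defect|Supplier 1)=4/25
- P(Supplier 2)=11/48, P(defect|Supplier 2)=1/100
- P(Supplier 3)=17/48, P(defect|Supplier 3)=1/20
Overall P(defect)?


P(B) = Σ P(B|Aᵢ)×P(Aᵢ)
  4/25×5/12 = 1/15
  1/100×11/48 = 11/4800
  1/20×17/48 = 17/960
Sum = 13/150

P(defect) = 13/150 ≈ 8.67%


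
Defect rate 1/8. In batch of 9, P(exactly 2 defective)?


Binomial: P(X=2) = C(9,2)×p^2×(1-p)^7
= 36 × 1/64 × 823543/2097152 = 7411887/33554432

P(X=2) = 7411887/33554432 ≈ 22.09%


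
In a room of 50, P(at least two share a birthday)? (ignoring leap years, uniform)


P(all different) = Π(365-i)/365 for i=0..49
= 0.029626
P(match) = 1 - 0.029626 = 0.970374

P ≈ 0.9704 ≈ 97.04%


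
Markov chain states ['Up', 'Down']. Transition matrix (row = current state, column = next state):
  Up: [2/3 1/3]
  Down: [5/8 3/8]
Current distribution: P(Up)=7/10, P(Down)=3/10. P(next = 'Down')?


P(next=Down) = Σᵢ P(now=i)×P(i→Down)
= 7/10×1/3 + 3/10×3/8
= 7/30 + 9/80 = 83/240

P = 83/240 ≈ 0.3458


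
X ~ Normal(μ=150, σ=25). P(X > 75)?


z = (75-150)/25 = -3.0
P(X > 75) = 1 - P(Z ≤ -3.0) = 1 - 0.0013 = 0.9987

P(X > 75) ≈ 0.9987


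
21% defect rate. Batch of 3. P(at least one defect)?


P(all good) = (79/100)^3 = 493039/1000000
P(≥1 defect) = 506961/1000000

P = 506961/1000000 ≈ 50.70%


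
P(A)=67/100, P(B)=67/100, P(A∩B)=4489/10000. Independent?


P(A)×P(B) = 4489/10000
P(A∩B) = 4489/10000
Equal ✓ → Independent

Yes, independent


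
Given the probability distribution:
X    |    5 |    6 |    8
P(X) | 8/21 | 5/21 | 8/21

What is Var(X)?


E[X] = 134/21
E[X²] = 892/21
Var(X) = E[X²] - (E[X])² = 892/21 - 17956/441 = 776/441

Var(X) = 776/441 ≈ 1.7596


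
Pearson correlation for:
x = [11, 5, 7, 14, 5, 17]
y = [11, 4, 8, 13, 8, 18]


n=6, Σx=59, Σy=62, Σxy=725, Σx²=705, Σy²=758
r = (6×725 - 59×62)/√((6×705 - 59²)(6×758 - 62²))
= 692/√(749×704) = 692/√527296 ≈ 692/726.1515 ≈ 0.9530

r ≈ 0.9530


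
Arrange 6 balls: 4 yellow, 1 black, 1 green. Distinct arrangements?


6!/(4!×1!×1!) = 30

30


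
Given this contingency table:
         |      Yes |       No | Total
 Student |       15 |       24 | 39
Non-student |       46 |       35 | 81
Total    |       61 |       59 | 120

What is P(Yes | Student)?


P(Yes | Student) = 15/(15+24) = 15/39 = 5/13

P(Yes|Student) = 5/13 ≈ 38.46%


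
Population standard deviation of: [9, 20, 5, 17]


Mean = 51/4
  (9-51/4)²=225/16
  (20-51/4)²=841/16
  (5-51/4)²=961/16
  (17-51/4)²=289/16
Σ(x-μ)² = 579/4
σ² = (579/4)/4 = 579/16

σ = √(579/16) ≈ 6.0156


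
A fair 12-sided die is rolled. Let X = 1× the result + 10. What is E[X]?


E[die] = (1+12)/2 = 13/2
E[X] = 1×13/2 + 10 = 33/2

E[X] = 33/2


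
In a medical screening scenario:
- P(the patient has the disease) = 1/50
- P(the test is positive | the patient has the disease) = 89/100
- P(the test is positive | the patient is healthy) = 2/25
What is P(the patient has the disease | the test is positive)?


Using Bayes' theorem:
P(A|B) = P(B|A)·P(A) / P(B)

P(the test is positive) = 89/100 × 1/50 + 2/25 × 49/50
= 89/5000 + 49/625 = 481/5000

P(the patient has the disease|the test is positive) = (89/5000) / (481/5000) = 89/481

P(the patient has the disease|the test is positive) = 89/481 ≈ 18.50%


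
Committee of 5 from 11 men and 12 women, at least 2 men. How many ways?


Count by #men:
  2M,3W: C(11,2)×C(12,3)=12100
  3M,2W: C(11,3)×C(12,2)=10890
  4M,1W: C(11,4)×C(12,1)=3960
  5M,0W: C(11,5)×C(12,0)=462
Total = 27412

27412


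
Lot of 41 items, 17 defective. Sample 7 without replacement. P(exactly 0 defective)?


Hypergeometric: C(17,0)×C(24,7)/C(41,7)
= 1×346104/22481940 = 1518/98605

P(X=0) = 1518/98605 ≈ 1.54%


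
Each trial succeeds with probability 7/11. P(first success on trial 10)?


Geometric: P(X=10) = (1-p)^(k-1)×p = (4/11)^9×7/11 = 1835008/25937424601

P(X=10) = 1835008/25937424601 ≈ 0.01%


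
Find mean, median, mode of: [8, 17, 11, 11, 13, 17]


Sorted: [8, 11, 11, 13, 17, 17]
Mean = 77/6
Median = 12
Freq: {8: 1, 17: 2, 11: 2, 13: 1}
Mode: [11, 17]

Mean=77/6, Median=12, Mode=[11, 17]


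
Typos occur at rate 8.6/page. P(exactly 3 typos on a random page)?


Poisson(λ=8.6): P(X=3) = e^(-λ)×λ^k/k!
= e^(-8.6) × 8.6^3 / 3!
≈ 0.0001841057937 × 636.056 / 6 ≈ 0.019517

P(X=3) ≈ 0.019517 ≈ 1.95%


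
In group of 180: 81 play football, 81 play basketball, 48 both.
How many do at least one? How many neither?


|A∪B| = 81+81-48 = 114
Neither = 180-114 = 66

At least one: 114; Neither: 66


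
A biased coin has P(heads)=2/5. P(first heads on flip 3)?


Geometric: P(X=3) = (1-p)^(k-1)×p = (3/5)^2×2/5 = 18/125

P(X=3) = 18/125 ≈ 14.40%


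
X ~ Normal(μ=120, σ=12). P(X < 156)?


z = (156-120)/12 = 3.0
P(Z < 3.0) = 0.9987

P(X < 156) ≈ 0.9987


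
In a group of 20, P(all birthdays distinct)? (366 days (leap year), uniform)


P(all different) = Π(366-i)/366 for i=0..19
= (366/366)×(365/366)×...×(347/366)
= 0.589430

P ≈ 0.5894 ≈ 58.94%


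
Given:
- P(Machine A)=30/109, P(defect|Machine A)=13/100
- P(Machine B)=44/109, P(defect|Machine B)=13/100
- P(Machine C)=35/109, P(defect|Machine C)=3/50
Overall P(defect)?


P(B) = Σ P(B|Aᵢ)×P(Aᵢ)
  13/100×30/109 = 39/1090
  13/100×44/109 = 143/2725
  3/50×35/109 = 21/1090
Sum = 293/2725

P(defect) = 293/2725 ≈ 10.75%


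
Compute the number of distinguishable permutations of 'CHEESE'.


Letters: 6, freq: {'C': 1, 'H': 1, 'E': 3, 'S': 1}
6!/(1!×1!×3!×1!) = 720/6 = 120

120


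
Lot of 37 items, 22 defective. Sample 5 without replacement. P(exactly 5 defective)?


Hypergeometric: C(22,5)×C(15,0)/C(37,5)
= 26334×1/435897 = 38/629

P(X=5) = 38/629 ≈ 6.04%


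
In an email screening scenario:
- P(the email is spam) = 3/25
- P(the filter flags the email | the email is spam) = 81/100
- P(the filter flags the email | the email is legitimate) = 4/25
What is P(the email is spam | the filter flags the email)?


Using Bayes' theorem:
P(A|B) = P(B|A)·P(A) / P(B)

P(the filter flags the email) = 81/100 × 3/25 + 4/25 × 22/25
= 243/2500 + 88/625 = 119/500

P(the email is spam|the filter flags the email) = (243/2500) / (119/500) = 243/595

P(the email is spam|the filter flags the email) = 243/595 ≈ 40.84%


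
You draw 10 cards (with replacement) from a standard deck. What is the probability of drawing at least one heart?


P(not a heart) = 39/52 = 3/4
P(none in 10 draws) = (3/4)^10 = 59049/1048576
P(≥1 heart) = 1 - 59049/1048576 = 989527/1048576

P = 989527/1048576 ≈ 94.37%


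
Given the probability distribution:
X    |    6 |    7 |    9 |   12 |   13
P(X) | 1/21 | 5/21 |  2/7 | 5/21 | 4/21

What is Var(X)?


E[X] = 69/7
E[X²] = 103
Var(X) = E[X²] - (E[X])² = 103 - 4761/49 = 286/49

Var(X) = 286/49 ≈ 5.8367


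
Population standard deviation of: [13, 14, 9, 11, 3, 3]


Mean = 53/6
  (13-53/6)²=625/36
  (14-53/6)²=961/36
  (9-53/6)²=1/36
  (11-53/6)²=169/36
  (3-53/6)²=1225/36
  (3-53/6)²=1225/36
Σ(x-μ)² = 701/6
σ² = (701/6)/6 = 701/36

σ = √(701/36) ≈ 4.4127


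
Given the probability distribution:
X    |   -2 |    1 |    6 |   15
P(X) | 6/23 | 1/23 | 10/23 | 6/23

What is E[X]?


E[X] = Σ x·P(X=x)
= (-2)×(6/23) + (1)×(1/23) + (6)×(10/23) + (15)×(6/23)
= 139/23

E[X] = 139/23


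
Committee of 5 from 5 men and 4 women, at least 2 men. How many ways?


Count by #men:
  2M,3W: C(5,2)×C(4,3)=40
  3M,2W: C(5,3)×C(4,2)=60
  4M,1W: C(5,4)×C(4,1)=20
  5M,0W: C(5,5)×C(4,0)=1
Total = 121

121


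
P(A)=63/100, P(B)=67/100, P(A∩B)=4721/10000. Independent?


P(A)×P(B) = 4221/10000
P(A∩B) = 4721/10000
Not equal → NOT independent

No, not independent


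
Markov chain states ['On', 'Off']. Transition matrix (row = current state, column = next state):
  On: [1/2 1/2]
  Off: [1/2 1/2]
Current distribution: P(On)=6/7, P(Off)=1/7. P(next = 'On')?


P(next=On) = Σᵢ P(now=i)×P(i→On)
= 6/7×1/2 + 1/7×1/2
= 3/7 + 1/14 = 1/2

P = 1/2 ≈ 0.5000


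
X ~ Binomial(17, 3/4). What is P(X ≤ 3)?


P(X ≤ 3) = Σ P(X=i) for i=0..3
P(X=0) = 1/17179869184
P(X=1) = 51/17179869184
P(X=2) = 153/2147483648
P(X=3) = 2295/2147483648
Sum = 4909/4294967296

P(X ≤ 3) = 4909/4294967296 ≈ 0.00%


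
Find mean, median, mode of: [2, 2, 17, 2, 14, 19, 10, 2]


Sorted: [2, 2, 2, 2, 10, 14, 17, 19]
Mean = 68/8 = 17/2
Median = 6
Freq: {2: 4, 17: 1, 14: 1, 19: 1, 10: 1}
Mode: [2]

Mean=17/2, Median=6, Mode=2


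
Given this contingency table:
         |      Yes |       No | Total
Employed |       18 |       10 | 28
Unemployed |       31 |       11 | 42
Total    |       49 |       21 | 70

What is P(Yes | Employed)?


P(Yes | Employed) = 18/(18+10) = 18/28 = 9/14

P(Yes|Employed) = 9/14 ≈ 64.29%


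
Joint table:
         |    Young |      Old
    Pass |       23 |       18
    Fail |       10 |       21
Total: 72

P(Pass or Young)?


P(Pass∨Young) = P(Pass) + P(Young) - P(Pass∧Young)
= (41 + 33 - 23)/72 = 51/72 = 17/24

P = 17/24 ≈ 70.83%


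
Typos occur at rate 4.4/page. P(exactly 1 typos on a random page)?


Poisson(λ=4.4): P(X=1) = e^(-λ)×λ^k/k!
= e^(-4.4) × 4.4^1 / 1!
≈ 0.0122773399 × 4.4 / 1 ≈ 0.054020

P(X=1) ≈ 0.054020 ≈ 5.40%


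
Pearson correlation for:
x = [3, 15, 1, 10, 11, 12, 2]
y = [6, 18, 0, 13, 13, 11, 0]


n=7, Σx=54, Σy=61, Σxy=693, Σx²=604, Σy²=819
r = (7×693 - 54×61)/√((7×604 - 54²)(7×819 - 61²))
= 1557/√(1312×2012) = 1557/√2639744 ≈ 1557/1624.7289 ≈ 0.9583

r ≈ 0.9583


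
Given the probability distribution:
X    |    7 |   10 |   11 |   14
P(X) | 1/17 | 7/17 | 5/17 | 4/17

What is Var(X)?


E[X] = 188/17
E[X²] = 2138/17
Var(X) = E[X²] - (E[X])² = 2138/17 - 35344/289 = 1002/289

Var(X) = 1002/289 ≈ 3.4671


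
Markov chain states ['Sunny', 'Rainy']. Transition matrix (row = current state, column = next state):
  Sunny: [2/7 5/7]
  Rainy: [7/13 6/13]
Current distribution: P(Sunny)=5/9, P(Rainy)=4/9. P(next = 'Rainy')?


P(next=Rainy) = Σᵢ P(now=i)×P(i→Rainy)
= 5/9×5/7 + 4/9×6/13
= 25/63 + 8/39 = 493/819

P = 493/819 ≈ 0.6020


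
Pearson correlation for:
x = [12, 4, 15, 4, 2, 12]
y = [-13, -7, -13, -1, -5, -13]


n=6, Σx=49, Σy=-52, Σxy=-549, Σx²=549, Σy²=582
r = (6×(-549) - 49×(-52))/√((6×549 - 49²)(6×582 - (-52)²))
= -746/√(893×788) = -746/√703684 ≈ -746/838.8587 ≈ -0.8893

r ≈ -0.8893


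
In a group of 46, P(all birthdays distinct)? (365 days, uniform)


P(all different) = Π(365-i)/365 for i=0..45
= (365/365)×(364/365)×...×(320/365)
= 0.051747

P ≈ 0.0517 ≈ 5.17%


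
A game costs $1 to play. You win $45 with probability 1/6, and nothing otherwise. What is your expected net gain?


E[gain] = (45-1)×1/6 + (-1)×5/6
= 22/3 - 5/6 = 13/2

Expected net gain = $13/2 ≈ $6.50


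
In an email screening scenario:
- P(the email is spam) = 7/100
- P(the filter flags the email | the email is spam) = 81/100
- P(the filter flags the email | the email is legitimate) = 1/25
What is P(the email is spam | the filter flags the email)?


Using Bayes' theorem:
P(A|B) = P(B|A)·P(A) / P(B)

P(the filter flags the email) = 81/100 × 7/100 + 1/25 × 93/100
= 567/10000 + 93/2500 = 939/10000

P(the email is spam|the filter flags the email) = (567/10000) / (939/10000) = 189/313

P(the email is spam|the filter flags the email) = 189/313 ≈ 60.38%


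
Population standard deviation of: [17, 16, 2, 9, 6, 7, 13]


Mean = 70/7 = 10
  (17-10)²=49
  (16-10)²=36
  (2-10)²=64
  (9-10)²=1
  (6-10)²=16
  (7-10)²=9
  (13-10)²=9
Σ(x-μ)² = 184
σ² = 184/7

σ = √(184/7) ≈ 5.1270


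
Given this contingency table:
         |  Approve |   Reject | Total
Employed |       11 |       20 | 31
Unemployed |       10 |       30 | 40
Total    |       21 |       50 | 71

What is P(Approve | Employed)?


P(Approve | Employed) = 11/(11+20) = 11/31

P(Approve|Employed) = 11/31 ≈ 35.48%


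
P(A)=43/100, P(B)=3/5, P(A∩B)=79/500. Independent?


P(A)×P(B) = 129/500
P(A∩B) = 79/500
Not equal → NOT independent

No, not independent


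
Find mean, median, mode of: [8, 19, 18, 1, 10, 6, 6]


Sorted: [1, 6, 6, 8, 10, 18, 19]
Mean = 68/7
Median = 8
Freq: {8: 1, 19: 1, 18: 1, 1: 1, 10: 1, 6: 2}
Mode: [6]

Mean=68/7, Median=8, Mode=6


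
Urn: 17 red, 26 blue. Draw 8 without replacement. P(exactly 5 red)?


Hypergeometric: C(17,5)×C(26,3)/C(43,8)
= 6188×2600/145008513 = 1237600/11154501

P(X=5) = 1237600/11154501 ≈ 11.10%


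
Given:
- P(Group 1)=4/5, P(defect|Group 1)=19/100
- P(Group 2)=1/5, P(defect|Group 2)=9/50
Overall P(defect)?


P(B) = Σ P(B|Aᵢ)×P(Aᵢ)
  19/100×4/5 = 19/125
  9/50×1/5 = 9/250
Sum = 47/250

P(defect) = 47/250 ≈ 18.80%


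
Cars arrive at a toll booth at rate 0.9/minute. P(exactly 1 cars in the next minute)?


Poisson(λ=0.9): P(X=1) = e^(-λ)×λ^k/k!
= e^(-0.9) × 0.9^1 / 1!
≈ 0.4065696597 × 0.9 / 1 ≈ 0.365913

P(X=1) ≈ 0.365913 ≈ 36.59%


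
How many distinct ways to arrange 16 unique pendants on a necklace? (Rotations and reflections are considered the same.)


Free circular arrangements: rotations and reflections both identified.
(n-1)!/2 = 15!/2 = 1307674368000/2 = 653837184000

653837184000


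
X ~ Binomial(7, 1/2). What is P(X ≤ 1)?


P(X ≤ 1) = Σ P(X=i) for i=0..1
P(X=0) = 1/128
P(X=1) = 7/128
Sum = 1/16

P(X ≤ 1) = 1/16 ≈ 6.25%


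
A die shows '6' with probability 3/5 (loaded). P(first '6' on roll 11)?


Geometric: P(X=11) = (1-p)^(k-1)×p = (2/5)^10×3/5 = 3072/48828125

P(X=11) = 3072/48828125 ≈ 0.01%


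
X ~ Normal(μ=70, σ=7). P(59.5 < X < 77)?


z₁=(59.5-70)/7=-1.5, z₂=(77-70)/7=1.0
P = Φ(1.0) - Φ(-1.5) = 0.841345 - 0.066807 = 0.774538 ≈ 0.7745

P(59.5 < X < 77) ≈ 0.7745


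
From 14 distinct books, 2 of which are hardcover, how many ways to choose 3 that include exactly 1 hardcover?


Choose 1 of the 2 hardcovers and 2 of the other 12 books:
C(2,1)×C(12,2) = 2×66 = 132

132


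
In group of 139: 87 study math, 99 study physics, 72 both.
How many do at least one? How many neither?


|A∪B| = 87+99-72 = 114
Neither = 139-114 = 25

At least one: 114; Neither: 25


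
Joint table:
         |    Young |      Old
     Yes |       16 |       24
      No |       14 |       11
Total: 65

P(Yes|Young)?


P(Yes|Young) = 16/(16+14) = 16/30 = 8/15

P = 8/15 ≈ 53.33%


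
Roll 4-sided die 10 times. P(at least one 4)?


P(no 4)^10 = (3/4)^10 = 59049/1048576
P(≥1) = 1 - 59049/1048576 = 989527/1048576

P = 989527/1048576 ≈ 94.37%


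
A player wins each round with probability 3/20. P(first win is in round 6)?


Geometric: P(X=6) = (1-p)^(k-1)×p = (17/20)^5×3/20 = 4259571/64000000

P(X=6) = 4259571/64000000 ≈ 6.66%


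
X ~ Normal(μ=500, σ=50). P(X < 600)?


z = (600-500)/50 = 2.0
P(Z < 2.0) = 0.9772

P(X < 600) ≈ 0.9772


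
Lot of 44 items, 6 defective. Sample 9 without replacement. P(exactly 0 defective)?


Hypergeometric: C(6,0)×C(38,9)/C(44,9)
= 1×163011640/708930508 = 5270/22919

P(X=0) = 5270/22919 ≈ 22.99%


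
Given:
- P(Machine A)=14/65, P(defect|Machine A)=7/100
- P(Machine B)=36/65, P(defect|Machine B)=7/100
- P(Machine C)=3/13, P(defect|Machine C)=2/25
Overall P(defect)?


P(B) = Σ P(B|Aᵢ)×P(Aᵢ)
  7/100×14/65 = 49/3250
  7/100×36/65 = 63/1625
  2/25×3/13 = 6/325
Sum = 47/650

P(defect) = 47/650 ≈ 7.23%


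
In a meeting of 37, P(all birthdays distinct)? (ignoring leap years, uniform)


P(all different) = Π(365-i)/365 for i=0..36
= (365/365)×(364/365)×...×(329/365)
= 0.151266

P ≈ 0.1513 ≈ 15.13%


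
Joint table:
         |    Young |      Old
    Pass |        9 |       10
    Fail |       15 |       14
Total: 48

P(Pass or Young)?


P(Pass∨Young) = P(Pass) + P(Young) - P(Pass∧Young)
= (19 + 24 - 9)/48 = 34/48 = 17/24

P = 17/24 ≈ 70.83%


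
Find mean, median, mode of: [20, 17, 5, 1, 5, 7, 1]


Sorted: [1, 1, 5, 5, 7, 17, 20]
Mean = 56/7 = 8
Median = 5
Freq: {20: 1, 17: 1, 5: 2, 1: 2, 7: 1}
Mode: [1, 5]

Mean=8, Median=5, Mode=[1, 5]


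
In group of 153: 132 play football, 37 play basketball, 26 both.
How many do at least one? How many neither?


|A∪B| = 132+37-26 = 143
Neither = 153-143 = 10

At least one: 143; Neither: 10


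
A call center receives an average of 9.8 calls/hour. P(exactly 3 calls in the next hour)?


Poisson(λ=9.8): P(X=3) = e^(-λ)×λ^k/k!
= e^(-9.8) × 9.8^3 / 3!
≈ 5.545159943e-05 × 941.192 / 6 ≈ 0.008698

P(X=3) ≈ 0.008698 ≈ 0.87%


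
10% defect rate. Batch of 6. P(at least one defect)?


P(all good) = (9/10)^6 = 531441/1000000
P(≥1 defect) = 468559/1000000

P = 468559/1000000 ≈ 46.86%


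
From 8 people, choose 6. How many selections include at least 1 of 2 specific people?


Complement: C(8,6) - C(6,6) = 28 - 1 = 27

27


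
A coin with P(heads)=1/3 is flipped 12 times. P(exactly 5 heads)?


Binomial: P(X=5) = C(12,5)×p^5×(1-p)^7
= 792 × 1/243 × 128/2187 = 11264/59049

P(X=5) = 11264/59049 ≈ 19.08%


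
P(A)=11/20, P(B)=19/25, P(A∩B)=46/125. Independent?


P(A)×P(B) = 209/500
P(A∩B) = 46/125
Not equal → NOT independent

No, not independent


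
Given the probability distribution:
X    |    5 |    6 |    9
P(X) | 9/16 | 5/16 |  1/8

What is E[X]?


E[X] = Σ x·P(X=x)
= (5)×(9/16) + (6)×(5/16) + (9)×(1/8)
= 93/16

E[X] = 93/16


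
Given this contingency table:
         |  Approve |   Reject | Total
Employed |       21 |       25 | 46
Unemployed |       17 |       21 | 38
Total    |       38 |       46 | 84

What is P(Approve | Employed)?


P(Approve | Employed) = 21/(21+25) = 21/46

P(Approve|Employed) = 21/46 ≈ 45.65%


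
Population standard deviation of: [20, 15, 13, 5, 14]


Mean = 67/5
  (20-67/5)²=1089/25
  (15-67/5)²=64/25
  (13-67/5)²=4/25
  (5-67/5)²=1764/25
  (14-67/5)²=9/25
Σ(x-μ)² = 586/5
σ² = (586/5)/5 = 586/25

σ = √(586/25) ≈ 4.8415


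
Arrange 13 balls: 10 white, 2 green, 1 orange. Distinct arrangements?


13!/(10!×2!×1!) = 858

858


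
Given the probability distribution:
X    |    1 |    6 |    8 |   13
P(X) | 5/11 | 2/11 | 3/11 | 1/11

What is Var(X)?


E[X] = 54/11
E[X²] = 438/11
Var(X) = E[X²] - (E[X])² = 438/11 - 2916/121 = 1902/121

Var(X) = 1902/121 ≈ 15.7190


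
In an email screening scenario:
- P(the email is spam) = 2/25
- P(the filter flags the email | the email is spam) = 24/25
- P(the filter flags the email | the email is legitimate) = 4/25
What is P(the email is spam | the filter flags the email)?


Using Bayes' theorem:
P(A|B) = P(B|A)·P(A) / P(B)

P(the filter flags the email) = 24/25 × 2/25 + 4/25 × 23/25
= 48/625 + 92/625 = 28/125

P(the email is spam|the filter flags the email) = (48/625) / (28/125) = 12/35

P(the email is spam|the filter flags the email) = 12/35 ≈ 34.29%


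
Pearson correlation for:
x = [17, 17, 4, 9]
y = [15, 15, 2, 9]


n=4, Σx=47, Σy=41, Σxy=599, Σx²=675, Σy²=535
r = (4×599 - 47×41)/√((4×675 - 47²)(4×535 - 41²))
= 469/√(491×459) = 469/√225369 ≈ 469/474.7304 ≈ 0.9879

r ≈ 0.9879


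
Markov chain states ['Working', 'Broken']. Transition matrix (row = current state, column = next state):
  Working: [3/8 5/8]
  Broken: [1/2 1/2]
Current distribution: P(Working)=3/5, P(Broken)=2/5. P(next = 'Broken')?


P(next=Broken) = Σᵢ P(now=i)×P(i→Broken)
= 3/5×5/8 + 2/5×1/2
= 3/8 + 1/5 = 23/40

P = 23/40 ≈ 0.5750


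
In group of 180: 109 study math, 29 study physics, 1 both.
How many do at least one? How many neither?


|A∪B| = 109+29-1 = 137
Neither = 180-137 = 43

At least one: 137; Neither: 43


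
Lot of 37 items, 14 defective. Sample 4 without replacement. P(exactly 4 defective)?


Hypergeometric: C(14,4)×C(23,0)/C(37,4)
= 1001×1/66045 = 143/9435

P(X=4) = 143/9435 ≈ 1.52%


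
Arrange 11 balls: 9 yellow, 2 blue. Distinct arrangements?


11!/(9!×2!) = 55

55


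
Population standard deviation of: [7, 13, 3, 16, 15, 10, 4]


Mean = 68/7
  (7-68/7)²=361/49
  (13-68/7)²=529/49
  (3-68/7)²=2209/49
  (16-68/7)²=1936/49
  (15-68/7)²=1369/49
  (10-68/7)²=4/49
  (4-68/7)²=1600/49
Σ(x-μ)² = 1144/7
σ² = (1144/7)/7 = 1144/49

σ = √(1144/49) ≈ 4.8319


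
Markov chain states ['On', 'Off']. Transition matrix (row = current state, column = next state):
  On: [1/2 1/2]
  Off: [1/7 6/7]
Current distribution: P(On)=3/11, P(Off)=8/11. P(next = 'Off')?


P(next=Off) = Σᵢ P(now=i)×P(i→Off)
= 3/11×1/2 + 8/11×6/7
= 3/22 + 48/77 = 117/154

P = 117/154 ≈ 0.7597


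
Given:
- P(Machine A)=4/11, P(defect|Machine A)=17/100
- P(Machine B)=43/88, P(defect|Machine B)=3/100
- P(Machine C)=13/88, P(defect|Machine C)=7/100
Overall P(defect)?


P(B) = Σ P(B|Aᵢ)×P(Aᵢ)
  17/100×4/11 = 17/275
  3/100×43/88 = 129/8800
  7/100×13/88 = 91/8800
Sum = 191/2200

P(defect) = 191/2200 ≈ 8.68%


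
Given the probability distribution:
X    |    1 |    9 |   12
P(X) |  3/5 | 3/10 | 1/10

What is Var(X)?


E[X] = 9/2
E[X²] = 393/10
Var(X) = E[X²] - (E[X])² = 393/10 - 81/4 = 381/20

Var(X) = 381/20 ≈ 19.0500


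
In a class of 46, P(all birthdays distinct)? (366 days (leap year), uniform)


P(all different) = Π(366-i)/366 for i=0..45
= (366/366)×(365/366)×...×(321/366)
= 0.052187

P ≈ 0.0522 ≈ 5.22%


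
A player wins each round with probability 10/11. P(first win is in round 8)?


Geometric: P(X=8) = (1-p)^(k-1)×p = (1/11)^7×10/11 = 10/214358881

P(X=8) = 10/214358881 ≈ 0.00%


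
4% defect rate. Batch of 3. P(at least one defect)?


P(all good) = (24/25)^3 = 13824/15625
P(≥1 defect) = 1801/15625

P = 1801/15625 ≈ 11.53%


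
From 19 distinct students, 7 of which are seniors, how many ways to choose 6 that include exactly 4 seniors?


Choose 4 of the 7 seniors and 2 of the other 12 students:
C(7,4)×C(12,2) = 35×66 = 2310

2310


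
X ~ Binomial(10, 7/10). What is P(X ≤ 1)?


P(X ≤ 1) = Σ P(X=i) for i=0..1
P(X=0) = 59049/10000000000
P(X=1) = 137781/1000000000
Sum = 1436859/10000000000

P(X ≤ 1) = 1436859/10000000000 ≈ 0.01%


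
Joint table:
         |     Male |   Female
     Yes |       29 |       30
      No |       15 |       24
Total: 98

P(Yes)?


P(Yes) = (29+30)/98 = 59/98

P(Yes) = 59/98 ≈ 60.20%


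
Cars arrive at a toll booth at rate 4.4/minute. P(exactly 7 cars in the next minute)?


Poisson(λ=4.4): P(X=7) = e^(-λ)×λ^k/k!
= e^(-4.4) × 4.4^7 / 7!
≈ 0.0122773399 × 31927.7809664 / 5040 ≈ 0.077775

P(X=7) ≈ 0.077775 ≈ 7.78%


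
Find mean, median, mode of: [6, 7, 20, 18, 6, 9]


Sorted: [6, 6, 7, 9, 18, 20]
Mean = 66/6 = 11
Median = 8
Freq: {6: 2, 7: 1, 20: 1, 18: 1, 9: 1}
Mode: [6]

Mean=11, Median=8, Mode=6


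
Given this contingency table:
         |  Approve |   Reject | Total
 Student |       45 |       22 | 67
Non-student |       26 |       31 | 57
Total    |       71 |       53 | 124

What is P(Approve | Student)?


P(Approve | Student) = 45/(45+22) = 45/67

P(Approve|Student) = 45/67 ≈ 67.16%


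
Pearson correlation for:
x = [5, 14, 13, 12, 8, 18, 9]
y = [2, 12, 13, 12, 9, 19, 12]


n=7, Σx=79, Σy=79, Σxy=1013, Σx²=1003, Σy²=1047
r = (7×1013 - 79×79)/√((7×1003 - 79²)(7×1047 - 79²))
= 850/√(780×1088) = 850/√848640 ≈ 850/921.2166 ≈ 0.9227

r ≈ 0.9227


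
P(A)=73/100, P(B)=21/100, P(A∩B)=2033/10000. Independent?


P(A)×P(B) = 1533/10000
P(A∩B) = 2033/10000
Not equal → NOT independent

No, not independent


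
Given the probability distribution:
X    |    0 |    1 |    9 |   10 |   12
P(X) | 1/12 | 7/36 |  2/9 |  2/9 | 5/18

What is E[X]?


E[X] = Σ x·P(X=x)
= (0)×(1/12) + (1)×(7/36) + (9)×(2/9) + (10)×(2/9) + (12)×(5/18)
= 31/4

E[X] = 31/4


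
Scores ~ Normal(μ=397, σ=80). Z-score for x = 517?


z = (x - μ)/σ = (517 - 397)/80 = 1.5

z = 1.5


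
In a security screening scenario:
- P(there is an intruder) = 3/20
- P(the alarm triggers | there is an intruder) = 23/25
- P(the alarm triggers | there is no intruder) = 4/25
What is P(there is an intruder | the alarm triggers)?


Using Bayes' theorem:
P(A|B) = P(B|A)·P(A) / P(B)

P(the alarm triggers) = 23/25 × 3/20 + 4/25 × 17/20
= 69/500 + 17/125 = 137/500

P(there is an intruder|the alarm triggers) = (69/500) / (137/500) = 69/137

P(there is an intruder|the alarm triggers) = 69/137 ≈ 50.36%


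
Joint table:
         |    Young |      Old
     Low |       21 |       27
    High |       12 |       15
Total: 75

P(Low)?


P(Low) = (21+27)/75 = 48/75 = 16/25

P(Low) = 16/25 ≈ 64.00%


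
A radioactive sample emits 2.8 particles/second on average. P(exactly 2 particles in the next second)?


Poisson(λ=2.8): P(X=2) = e^(-λ)×λ^k/k!
= e^(-2.8) × 2.8^2 / 2!
≈ 0.06081006263 × 7.84 / 2 ≈ 0.238375

P(X=2) ≈ 0.238375 ≈ 23.84%


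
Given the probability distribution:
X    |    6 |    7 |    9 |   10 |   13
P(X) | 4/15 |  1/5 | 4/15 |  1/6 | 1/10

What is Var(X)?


E[X] = 251/30
E[X²] = 2237/30
Var(X) = E[X²] - (E[X])² = 2237/30 - 63001/900 = 4109/900

Var(X) = 4109/900 ≈ 4.5656


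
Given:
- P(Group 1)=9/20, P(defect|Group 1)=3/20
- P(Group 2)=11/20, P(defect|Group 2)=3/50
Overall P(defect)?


P(B) = Σ P(B|Aᵢ)×P(Aᵢ)
  3/20×9/20 = 27/400
  3/50×11/20 = 33/1000
Sum = 201/2000

P(defect) = 201/2000 ≈ 10.05%


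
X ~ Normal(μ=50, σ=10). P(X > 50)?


z = (50-50)/10 = 0.0
P(X > 50) = 1 - P(Z ≤ 0.0) = 1 - 0.5000 = 0.5000

P(X > 50) ≈ 0.5000


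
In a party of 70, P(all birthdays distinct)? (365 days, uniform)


P(all different) = Π(365-i)/365 for i=0..69
= (365/365)×(364/365)×...×(296/365)
= 0.000840

P ≈ 0.0008 ≈ 0.08%


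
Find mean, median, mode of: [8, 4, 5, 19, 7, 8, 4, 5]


Sorted: [4, 4, 5, 5, 7, 8, 8, 19]
Mean = 60/8 = 15/2
Median = 6
Freq: {8: 2, 4: 2, 5: 2, 19: 1, 7: 1}
Mode: [4, 5, 8]

Mean=15/2, Median=6, Mode=[4, 5, 8]


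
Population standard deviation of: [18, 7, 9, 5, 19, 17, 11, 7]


Mean = 93/8
  (18-93/8)²=2601/64
  (7-93/8)²=1369/64
  (9-93/8)²=441/64
  (5-93/8)²=2809/64
  (19-93/8)²=3481/64
  (17-93/8)²=1849/64
  (11-93/8)²=25/64
  (7-93/8)²=1369/64
Σ(x-μ)² = 1743/8
σ² = (1743/8)/8 = 1743/64

σ = √(1743/64) ≈ 5.2187


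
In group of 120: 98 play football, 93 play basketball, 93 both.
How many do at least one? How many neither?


|A∪B| = 98+93-93 = 98
Neither = 120-98 = 22

At least one: 98; Neither: 22


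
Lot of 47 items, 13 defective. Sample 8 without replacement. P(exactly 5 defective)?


Hypergeometric: C(13,5)×C(34,3)/C(47,8)
= 1287×5984/314457495 = 233376/9529015

P(X=5) = 233376/9529015 ≈ 2.45%


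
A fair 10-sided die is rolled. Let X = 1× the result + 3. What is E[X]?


E[die] = (1+10)/2 = 11/2
E[X] = 1×11/2 + 3 = 17/2

E[X] = 17/2


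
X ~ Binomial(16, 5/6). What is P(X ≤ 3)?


P(X ≤ 3) = Σ P(X=i) for i=0..3
P(X=0) = 1/2821109907456
P(X=1) = 5/176319369216
P(X=2) = 125/117546246144
P(X=3) = 4375/176319369216
Sum = 73081/2821109907456

P(X ≤ 3) = 73081/2821109907456 ≈ 0.00%


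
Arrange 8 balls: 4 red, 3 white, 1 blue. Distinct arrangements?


8!/(4!×3!×1!) = 280

280


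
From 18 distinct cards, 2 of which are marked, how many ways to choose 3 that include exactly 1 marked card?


Choose 1 of the 2 marked cards and 2 of the other 16 cards:
C(2,1)×C(16,2) = 2×120 = 240

240


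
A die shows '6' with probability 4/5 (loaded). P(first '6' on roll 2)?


Geometric: P(X=2) = (1-p)^(k-1)×p = (1/5)^1×4/5 = 4/25

P(X=2) = 4/25 ≈ 16.00%


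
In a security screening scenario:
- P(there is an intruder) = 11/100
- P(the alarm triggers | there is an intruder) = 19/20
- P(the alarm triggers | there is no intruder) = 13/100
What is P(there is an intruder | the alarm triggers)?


Using Bayes' theorem:
P(A|B) = P(B|A)·P(A) / P(B)

P(the alarm triggers) = 19/20 × 11/100 + 13/100 × 89/100
= 209/2000 + 1157/10000 = 1101/5000

P(there is an intruder|the alarm triggers) = (209/2000) / (1101/5000) = 1045/2202

P(there is an intruder|the alarm triggers) = 1045/2202 ≈ 47.46%


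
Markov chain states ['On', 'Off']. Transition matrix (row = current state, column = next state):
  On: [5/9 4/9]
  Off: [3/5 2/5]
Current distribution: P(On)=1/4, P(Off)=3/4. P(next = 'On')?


P(next=On) = Σᵢ P(now=i)×P(i→On)
= 1/4×5/9 + 3/4×3/5
= 5/36 + 9/20 = 53/90

P = 53/90 ≈ 0.5889


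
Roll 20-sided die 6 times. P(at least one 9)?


P(no 9)^6 = (19/20)^6 = 47045881/64000000
P(≥1) = 1 - 47045881/64000000 = 16954119/64000000

P = 16954119/64000000 ≈ 26.49%


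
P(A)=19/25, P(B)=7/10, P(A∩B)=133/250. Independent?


P(A)×P(B) = 133/250
P(A∩B) = 133/250
Equal ✓ → Independent

Yes, independent


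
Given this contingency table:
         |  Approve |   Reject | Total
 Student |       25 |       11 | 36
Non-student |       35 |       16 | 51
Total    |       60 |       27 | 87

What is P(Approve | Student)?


P(Approve | Student) = 25/(25+11) = 25/36

P(Approve|Student) = 25/36 ≈ 69.44%


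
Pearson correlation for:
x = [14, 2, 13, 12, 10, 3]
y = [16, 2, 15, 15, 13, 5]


n=6, Σx=54, Σy=66, Σxy=748, Σx²=622, Σy²=904
r = (6×748 - 54×66)/√((6×622 - 54²)(6×904 - 66²))
= 924/√(816×1068) = 924/√871488 ≈ 924/933.5352 ≈ 0.9898

r ≈ 0.9898


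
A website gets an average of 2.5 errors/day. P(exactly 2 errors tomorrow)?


Poisson(λ=2.5): P(X=2) = e^(-λ)×λ^k/k!
= e^(-2.5) × 2.5^2 / 2!
≈ 0.08208499862 × 6.25 / 2 ≈ 0.256516

P(X=2) ≈ 0.256516 ≈ 25.65%


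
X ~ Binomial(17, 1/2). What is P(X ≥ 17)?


P(X ≥ 17) = Σ P(X=i) for i=17..17
P(X=17) = 1/131072
Sum = 1/131072

P(X ≥ 17) = 1/131072 ≈ 0.00%


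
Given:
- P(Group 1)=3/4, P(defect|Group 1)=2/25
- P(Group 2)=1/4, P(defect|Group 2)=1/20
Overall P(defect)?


P(B) = Σ P(B|Aᵢ)×P(Aᵢ)
  2/25×3/4 = 3/50
  1/20×1/4 = 1/80
Sum = 29/400

P(defect) = 29/400 ≈ 7.25%


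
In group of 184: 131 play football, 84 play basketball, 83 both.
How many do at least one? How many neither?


|A∪B| = 131+84-83 = 132
Neither = 184-132 = 52

At least one: 132; Neither: 52


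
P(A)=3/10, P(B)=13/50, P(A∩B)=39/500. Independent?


P(A)×P(B) = 39/500
P(A∩B) = 39/500
Equal ✓ → Independent

Yes, independent


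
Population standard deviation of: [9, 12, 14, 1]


Mean = 36/4 = 9
  (9-9)²=0
  (12-9)²=9
  (14-9)²=25
  (1-9)²=64
Σ(x-μ)² = 98
σ² = 98/4 = 49/2

σ = √(49/2) ≈ 4.9497


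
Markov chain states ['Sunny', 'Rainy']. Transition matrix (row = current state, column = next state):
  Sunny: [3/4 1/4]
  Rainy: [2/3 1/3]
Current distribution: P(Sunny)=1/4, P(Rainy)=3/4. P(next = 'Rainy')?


P(next=Rainy) = Σᵢ P(now=i)×P(i→Rainy)
= 1/4×1/4 + 3/4×1/3
= 1/16 + 1/4 = 5/16

P = 5/16 ≈ 0.3125


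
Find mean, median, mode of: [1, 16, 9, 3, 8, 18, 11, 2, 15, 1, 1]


Sorted: [1, 1, 1, 2, 3, 8, 9, 11, 15, 16, 18]
Mean = 85/11
Median = 8
Freq: {1: 3, 16: 1, 9: 1, 3: 1, 8: 1, 18: 1, 11: 1, 2: 1, 15: 1}
Mode: [1]

Mean=85/11, Median=8, Mode=1


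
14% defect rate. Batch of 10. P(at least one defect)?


P(all good) = (43/50)^10 = 21611482313284249/97656250000000000
P(≥1 defect) = 76044767686715751/97656250000000000

P = 76044767686715751/97656250000000000 ≈ 77.87%


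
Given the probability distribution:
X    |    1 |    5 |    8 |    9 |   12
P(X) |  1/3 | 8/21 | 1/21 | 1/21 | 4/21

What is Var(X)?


E[X] = 16/3
E[X²] = 928/21
Var(X) = E[X²] - (E[X])² = 928/21 - 256/9 = 992/63

Var(X) = 992/63 ≈ 15.7460


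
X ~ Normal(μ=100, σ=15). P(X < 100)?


z = (100-100)/15 = 0.0
P(Z < 0.0) = 0.5000

P(X < 100) ≈ 0.5000


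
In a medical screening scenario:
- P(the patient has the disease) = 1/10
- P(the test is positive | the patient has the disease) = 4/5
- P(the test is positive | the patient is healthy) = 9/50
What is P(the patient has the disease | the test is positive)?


Using Bayes' theorem:
P(A|B) = P(B|A)·P(A) / P(B)

P(the test is positive) = 4/5 × 1/10 + 9/50 × 9/10
= 2/25 + 81/500 = 121/500

P(the patient has the disease|the test is positive) = (2/25) / (121/500) = 40/121

P(the patient has the disease|the test is positive) = 40/121 ≈ 33.06%


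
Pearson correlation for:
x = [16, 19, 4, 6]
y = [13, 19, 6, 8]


n=4, Σx=45, Σy=46, Σxy=641, Σx²=669, Σy²=630
r = (4×641 - 45×46)/√((4×669 - 45²)(4×630 - 46²))
= 494/√(651×404) = 494/√263004 ≈ 494/512.8392 ≈ 0.9633

r ≈ 0.9633


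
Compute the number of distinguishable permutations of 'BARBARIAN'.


Letters: 9, freq: {'B': 2, 'A': 3, 'R': 2, 'I': 1, 'N': 1}
9!/(2!×3!×2!×1!×1!) = 362880/24 = 15120

15120


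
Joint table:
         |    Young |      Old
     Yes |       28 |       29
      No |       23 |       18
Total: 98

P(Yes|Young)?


P(Yes|Young) = 28/(28+23) = 28/51

P = 28/51 ≈ 54.90%


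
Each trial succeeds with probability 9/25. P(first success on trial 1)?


Geometric: P(X=1) = (1-p)^(k-1)×p = (16/25)^0×9/25 = 9/25

P(X=1) = 9/25 ≈ 36.00%


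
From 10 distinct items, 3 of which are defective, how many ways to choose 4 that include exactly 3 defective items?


Choose 3 of the 3 defective items and 1 of the other 7 items:
C(3,3)×C(7,1) = 1×7 = 7

7


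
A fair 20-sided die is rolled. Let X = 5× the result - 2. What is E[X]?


E[die] = (1+20)/2 = 21/2
E[X] = 5×21/2 - 2 = 101/2

E[X] = 101/2


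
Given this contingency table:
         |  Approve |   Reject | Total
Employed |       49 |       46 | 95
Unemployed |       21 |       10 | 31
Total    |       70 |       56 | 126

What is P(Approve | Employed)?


P(Approve | Employed) = 49/(49+46) = 49/95

P(Approve|Employed) = 49/95 ≈ 51.58%


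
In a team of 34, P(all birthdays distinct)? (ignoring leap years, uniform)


P(all different) = Π(365-i)/365 for i=0..33
= (365/365)×(364/365)×...×(332/365)
= 0.204683

P ≈ 0.2047 ≈ 20.47%


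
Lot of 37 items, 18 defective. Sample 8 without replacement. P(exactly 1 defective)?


Hypergeometric: C(18,1)×C(19,7)/C(37,8)
= 18×50388/38608020 = 1482/63085

P(X=1) = 1482/63085 ≈ 2.35%


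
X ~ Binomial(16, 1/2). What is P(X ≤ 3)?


P(X ≤ 3) = Σ P(X=i) for i=0..3
P(X=0) = 1/65536
P(X=1) = 1/4096
P(X=2) = 15/8192
P(X=3) = 35/4096
Sum = 697/65536

P(X ≤ 3) = 697/65536 ≈ 1.06%


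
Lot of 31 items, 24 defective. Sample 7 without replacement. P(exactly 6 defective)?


Hypergeometric: C(24,6)×C(7,1)/C(31,7)
= 134596×7/2629575 = 942172/2629575

P(X=6) = 942172/2629575 ≈ 35.83%


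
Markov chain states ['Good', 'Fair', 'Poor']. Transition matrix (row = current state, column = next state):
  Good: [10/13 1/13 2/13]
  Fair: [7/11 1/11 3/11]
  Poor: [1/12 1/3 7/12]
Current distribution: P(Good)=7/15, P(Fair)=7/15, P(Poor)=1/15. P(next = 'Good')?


P(next=Good) = Σᵢ P(now=i)×P(i→Good)
= 7/15×10/13 + 7/15×7/11 + 1/15×1/12
= 14/39 + 49/165 + 1/180 = 17027/25740

P = 17027/25740 ≈ 0.6615


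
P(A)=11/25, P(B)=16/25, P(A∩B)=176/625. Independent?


P(A)×P(B) = 176/625
P(A∩B) = 176/625
Equal ✓ → Independent

Yes, independent


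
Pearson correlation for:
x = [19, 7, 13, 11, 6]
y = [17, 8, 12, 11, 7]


n=5, Σx=56, Σy=55, Σxy=698, Σx²=736, Σy²=667
r = (5×698 - 56×55)/√((5×736 - 56²)(5×667 - 55²))
= 410/√(544×310) = 410/√168640 ≈ 410/410.6580 ≈ 0.9984

r ≈ 0.9984


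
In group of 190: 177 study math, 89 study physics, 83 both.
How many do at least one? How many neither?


|A∪B| = 177+89-83 = 183
Neither = 190-183 = 7

At least one: 183; Neither: 7


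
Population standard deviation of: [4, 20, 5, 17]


Mean = 46/4 = 23/2
  (4-23/2)²=225/4
  (20-23/2)²=289/4
  (5-23/2)²=169/4
  (17-23/2)²=121/4
Σ(x-μ)² = 201
σ² = 201/4

σ = √(201/4) ≈ 7.0887


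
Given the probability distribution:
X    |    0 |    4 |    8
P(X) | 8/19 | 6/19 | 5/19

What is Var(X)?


E[X] = 64/19
E[X²] = 416/19
Var(X) = E[X²] - (E[X])² = 416/19 - 4096/361 = 3808/361

Var(X) = 3808/361 ≈ 10.5485


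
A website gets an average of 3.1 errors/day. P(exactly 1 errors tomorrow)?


Poisson(λ=3.1): P(X=1) = e^(-λ)×λ^k/k!
= e^(-3.1) × 3.1^1 / 1!
≈ 0.04504920239 × 3.1 / 1 ≈ 0.139653

P(X=1) ≈ 0.139653 ≈ 13.97%


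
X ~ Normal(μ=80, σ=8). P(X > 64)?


z = (64-80)/8 = -2.0
P(X > 64) = 1 - P(Z ≤ -2.0) = 1 - 0.0228 = 0.9772

P(X > 64) ≈ 0.9772


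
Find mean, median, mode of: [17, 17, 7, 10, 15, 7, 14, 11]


Sorted: [7, 7, 10, 11, 14, 15, 17, 17]
Mean = 98/8 = 49/4
Median = 25/2
Freq: {17: 2, 7: 2, 10: 1, 15: 1, 14: 1, 11: 1}
Mode: [7, 17]

Mean=49/4, Median=25/2, Mode=[7, 17]


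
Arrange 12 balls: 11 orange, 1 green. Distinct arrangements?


12!/(11!×1!) = 12

12


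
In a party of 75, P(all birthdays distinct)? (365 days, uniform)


P(all different) = Π(365-i)/365 for i=0..74
= (365/365)×(364/365)×...×(291/365)
= 0.000280

P ≈ 0.0003 ≈ 0.03%


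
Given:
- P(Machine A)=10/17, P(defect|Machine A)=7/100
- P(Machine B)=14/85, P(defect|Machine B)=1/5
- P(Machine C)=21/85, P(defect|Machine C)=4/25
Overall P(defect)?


P(B) = Σ P(B|Aᵢ)×P(Aᵢ)
  7/100×10/17 = 7/170
  1/5×14/85 = 14/425
  4/25×21/85 = 84/2125
Sum = 483/4250

P(defect) = 483/4250 ≈ 11.36%


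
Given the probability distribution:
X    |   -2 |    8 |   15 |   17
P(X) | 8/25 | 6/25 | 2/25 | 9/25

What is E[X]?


E[X] = Σ x·P(X=x)
= (-2)×(8/25) + (8)×(6/25) + (15)×(2/25) + (17)×(9/25)
= 43/5

E[X] = 43/5


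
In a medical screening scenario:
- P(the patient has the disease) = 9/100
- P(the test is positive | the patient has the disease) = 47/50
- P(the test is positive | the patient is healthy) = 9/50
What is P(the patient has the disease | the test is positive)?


Using Bayes' theorem:
P(A|B) = P(B|A)·P(A) / P(B)

P(the test is positive) = 47/50 × 9/100 + 9/50 × 91/100
= 423/5000 + 819/5000 = 621/2500

P(the patient has the disease|the test is positive) = (423/5000) / (621/2500) = 47/138

P(the patient has the disease|the test is positive) = 47/138 ≈ 34.06%


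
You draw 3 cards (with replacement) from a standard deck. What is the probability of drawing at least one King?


P(not a King) = 48/52 = 12/13
P(none in 3 draws) = (12/13)^3 = 1728/2197
P(≥1 King) = 1 - 1728/2197 = 469/2197

P = 469/2197 ≈ 21.35%


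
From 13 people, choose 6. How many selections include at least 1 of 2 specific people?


Complement: C(13,6) - C(11,6) = 1716 - 462 = 1254

1254


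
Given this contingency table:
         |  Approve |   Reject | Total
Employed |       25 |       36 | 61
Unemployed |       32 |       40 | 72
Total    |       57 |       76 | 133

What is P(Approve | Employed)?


P(Approve | Employed) = 25/(25+36) = 25/61

P(Approve|Employed) = 25/61 ≈ 40.98%
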